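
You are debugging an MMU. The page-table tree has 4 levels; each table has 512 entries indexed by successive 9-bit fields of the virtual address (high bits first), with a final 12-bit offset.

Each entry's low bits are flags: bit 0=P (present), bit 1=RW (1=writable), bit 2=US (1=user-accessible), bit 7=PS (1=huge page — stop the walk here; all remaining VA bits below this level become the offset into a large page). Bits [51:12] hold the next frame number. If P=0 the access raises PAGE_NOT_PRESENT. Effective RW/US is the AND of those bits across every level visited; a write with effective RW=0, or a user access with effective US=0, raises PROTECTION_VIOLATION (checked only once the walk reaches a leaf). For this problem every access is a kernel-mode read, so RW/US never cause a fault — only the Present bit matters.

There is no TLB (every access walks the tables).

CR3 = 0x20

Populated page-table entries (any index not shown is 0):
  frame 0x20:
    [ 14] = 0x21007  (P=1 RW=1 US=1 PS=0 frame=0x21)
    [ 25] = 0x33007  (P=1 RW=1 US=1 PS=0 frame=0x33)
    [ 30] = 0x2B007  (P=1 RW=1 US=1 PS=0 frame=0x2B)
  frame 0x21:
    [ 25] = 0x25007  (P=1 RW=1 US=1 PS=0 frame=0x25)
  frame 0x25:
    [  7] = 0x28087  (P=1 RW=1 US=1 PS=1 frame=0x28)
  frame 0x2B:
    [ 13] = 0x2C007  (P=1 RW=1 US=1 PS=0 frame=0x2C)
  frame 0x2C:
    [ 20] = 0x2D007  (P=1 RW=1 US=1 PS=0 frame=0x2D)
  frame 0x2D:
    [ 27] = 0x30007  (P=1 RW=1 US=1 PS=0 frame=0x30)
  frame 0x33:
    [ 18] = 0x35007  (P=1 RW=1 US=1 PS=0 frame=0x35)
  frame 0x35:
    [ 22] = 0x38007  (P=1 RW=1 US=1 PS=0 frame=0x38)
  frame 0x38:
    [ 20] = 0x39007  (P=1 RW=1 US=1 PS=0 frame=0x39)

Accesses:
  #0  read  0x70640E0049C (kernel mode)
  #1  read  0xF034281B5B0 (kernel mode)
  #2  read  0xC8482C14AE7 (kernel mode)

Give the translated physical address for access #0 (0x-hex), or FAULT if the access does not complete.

Walk each access:
#0 VA=0x70640E0049C (r,kernel):
  L0: frame=0x20 idx=14 entry=0x21007 [P=1 RW=1 US=1 PS=0]
  L1: frame=0x21 idx=25 entry=0x25007 [P=1 RW=1 US=1 PS=0]
  L2: frame=0x25 idx=7 entry=0x28087 [P=1 RW=1 US=1 PS=1]
  ⇒ phys 0x2849C (huge @L2)  [3 reads]
#1 VA=0xF034281B5B0 (r,kernel):
  L0: frame=0x20 idx=30 entry=0x2B007 [P=1 RW=1 US=1 PS=0]
  L1: frame=0x2B idx=13 entry=0x2C007 [P=1 RW=1 US=1 PS=0]
  L2: frame=0x2C idx=20 entry=0x2D007 [P=1 RW=1 US=1 PS=0]
  L3: frame=0x2D idx=27 entry=0x30007 [P=1 RW=1 US=1 PS=0]
  ⇒ phys 0x305B0  [4 reads]
#2 VA=0xC8482C14AE7 (r,kernel):
  L0: frame=0x20 idx=25 entry=0x33007 [P=1 RW=1 US=1 PS=0]
  L1: frame=0x33 idx=18 entry=0x35007 [P=1 RW=1 US=1 PS=0]
  L2: frame=0x35 idx=22 entry=0x38007 [P=1 RW=1 US=1 PS=0]
  L3: frame=0x38 idx=20 entry=0x39007 [P=1 RW=1 US=1 PS=0]
  ⇒ phys 0x39AE7  [4 reads]

Access #0 PA: 0x2849C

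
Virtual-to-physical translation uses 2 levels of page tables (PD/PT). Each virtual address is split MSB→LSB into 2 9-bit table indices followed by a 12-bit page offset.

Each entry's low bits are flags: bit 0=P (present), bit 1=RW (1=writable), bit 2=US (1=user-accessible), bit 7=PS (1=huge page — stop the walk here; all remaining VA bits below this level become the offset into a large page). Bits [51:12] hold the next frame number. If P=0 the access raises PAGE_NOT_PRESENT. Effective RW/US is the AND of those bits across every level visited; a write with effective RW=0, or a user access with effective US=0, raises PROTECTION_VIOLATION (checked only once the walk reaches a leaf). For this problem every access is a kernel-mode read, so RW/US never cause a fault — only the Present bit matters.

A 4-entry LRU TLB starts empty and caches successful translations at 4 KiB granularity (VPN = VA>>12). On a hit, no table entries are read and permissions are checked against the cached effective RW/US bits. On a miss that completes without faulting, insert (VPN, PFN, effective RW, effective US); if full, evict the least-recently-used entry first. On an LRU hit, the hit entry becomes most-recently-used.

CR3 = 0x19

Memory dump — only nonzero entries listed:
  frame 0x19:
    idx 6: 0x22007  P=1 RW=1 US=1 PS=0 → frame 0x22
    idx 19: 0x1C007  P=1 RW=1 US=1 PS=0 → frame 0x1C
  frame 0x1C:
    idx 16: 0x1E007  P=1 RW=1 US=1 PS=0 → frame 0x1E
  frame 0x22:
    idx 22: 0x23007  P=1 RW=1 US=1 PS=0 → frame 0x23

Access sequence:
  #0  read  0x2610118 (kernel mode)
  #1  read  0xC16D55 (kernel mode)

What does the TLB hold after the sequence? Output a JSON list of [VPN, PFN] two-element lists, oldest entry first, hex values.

Trace:
#0 VA=0x2610118 (r,kernel):
  lvl0: tbl 0x19, slot 19 ⇒ 0x1C007 (P1/RW1/US1/PS0)
  lvl1: tbl 0x1C, slot 16 ⇒ 0x1E007 (P1/RW1/US1/PS0)
  ✓ 0x1E118  — 2 lookups
#1 VA=0xC16D55 (r,kernel):
  lvl0: tbl 0x19, slot 6 ⇒ 0x22007 (P1/RW1/US1/PS0)
  lvl1: tbl 0x22, slot 22 ⇒ 0x23007 (P1/RW1/US1/PS0)
  ✓ 0x23D55  — 2 lookups

TLB: [["0x2610", "0x1E"], ["0xC16", "0x23"]]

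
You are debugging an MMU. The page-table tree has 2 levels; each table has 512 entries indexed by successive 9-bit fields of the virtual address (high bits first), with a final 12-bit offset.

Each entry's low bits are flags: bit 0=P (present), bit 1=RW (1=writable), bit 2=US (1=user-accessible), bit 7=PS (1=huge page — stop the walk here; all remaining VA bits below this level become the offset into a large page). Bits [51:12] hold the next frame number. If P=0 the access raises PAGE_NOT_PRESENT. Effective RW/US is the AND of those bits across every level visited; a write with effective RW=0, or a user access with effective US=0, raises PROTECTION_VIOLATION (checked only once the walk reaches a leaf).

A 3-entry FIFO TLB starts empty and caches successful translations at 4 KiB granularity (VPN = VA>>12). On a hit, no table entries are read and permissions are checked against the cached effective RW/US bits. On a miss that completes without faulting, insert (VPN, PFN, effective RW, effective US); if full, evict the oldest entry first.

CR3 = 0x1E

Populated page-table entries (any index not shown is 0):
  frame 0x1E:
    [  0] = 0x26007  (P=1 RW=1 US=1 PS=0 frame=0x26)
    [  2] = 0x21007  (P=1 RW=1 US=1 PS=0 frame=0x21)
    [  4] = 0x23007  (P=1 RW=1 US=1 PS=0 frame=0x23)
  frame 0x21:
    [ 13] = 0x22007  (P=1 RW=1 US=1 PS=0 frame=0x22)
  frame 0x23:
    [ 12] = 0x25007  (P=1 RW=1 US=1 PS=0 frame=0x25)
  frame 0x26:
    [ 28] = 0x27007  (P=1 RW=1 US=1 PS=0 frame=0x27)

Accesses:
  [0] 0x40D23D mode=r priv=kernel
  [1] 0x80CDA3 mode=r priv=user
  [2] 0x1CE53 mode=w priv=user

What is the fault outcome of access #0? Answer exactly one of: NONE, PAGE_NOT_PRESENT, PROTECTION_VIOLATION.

Walk each access:
#0 VA=0x40D23D (r,kernel):
  L0 @0x1E[2] → 0x21007  P=1,RW=1,US=1,PS=0
  L1 @0x21[13] → 0x22007  P=1,RW=1,US=1,PS=0
  ⇒ phys 0x2223D  [2 reads]
#1 VA=0x80CDA3 (r,user):
  L0 @0x1E[4] → 0x23007  P=1,RW=1,US=1,PS=0
  L1 @0x23[12] → 0x25007  P=1,RW=1,US=1,PS=0
  ⇒ phys 0x25DA3  [2 reads]
#2 VA=0x1CE53 (w,user):
  L0 @0x1E[0] → 0x26007  P=1,RW=1,US=1,PS=0
  L1 @0x26[28] → 0x27007  P=1,RW=1,US=1,PS=0
  ⇒ phys 0x27E53  [2 reads]

Access #0 fault: NONE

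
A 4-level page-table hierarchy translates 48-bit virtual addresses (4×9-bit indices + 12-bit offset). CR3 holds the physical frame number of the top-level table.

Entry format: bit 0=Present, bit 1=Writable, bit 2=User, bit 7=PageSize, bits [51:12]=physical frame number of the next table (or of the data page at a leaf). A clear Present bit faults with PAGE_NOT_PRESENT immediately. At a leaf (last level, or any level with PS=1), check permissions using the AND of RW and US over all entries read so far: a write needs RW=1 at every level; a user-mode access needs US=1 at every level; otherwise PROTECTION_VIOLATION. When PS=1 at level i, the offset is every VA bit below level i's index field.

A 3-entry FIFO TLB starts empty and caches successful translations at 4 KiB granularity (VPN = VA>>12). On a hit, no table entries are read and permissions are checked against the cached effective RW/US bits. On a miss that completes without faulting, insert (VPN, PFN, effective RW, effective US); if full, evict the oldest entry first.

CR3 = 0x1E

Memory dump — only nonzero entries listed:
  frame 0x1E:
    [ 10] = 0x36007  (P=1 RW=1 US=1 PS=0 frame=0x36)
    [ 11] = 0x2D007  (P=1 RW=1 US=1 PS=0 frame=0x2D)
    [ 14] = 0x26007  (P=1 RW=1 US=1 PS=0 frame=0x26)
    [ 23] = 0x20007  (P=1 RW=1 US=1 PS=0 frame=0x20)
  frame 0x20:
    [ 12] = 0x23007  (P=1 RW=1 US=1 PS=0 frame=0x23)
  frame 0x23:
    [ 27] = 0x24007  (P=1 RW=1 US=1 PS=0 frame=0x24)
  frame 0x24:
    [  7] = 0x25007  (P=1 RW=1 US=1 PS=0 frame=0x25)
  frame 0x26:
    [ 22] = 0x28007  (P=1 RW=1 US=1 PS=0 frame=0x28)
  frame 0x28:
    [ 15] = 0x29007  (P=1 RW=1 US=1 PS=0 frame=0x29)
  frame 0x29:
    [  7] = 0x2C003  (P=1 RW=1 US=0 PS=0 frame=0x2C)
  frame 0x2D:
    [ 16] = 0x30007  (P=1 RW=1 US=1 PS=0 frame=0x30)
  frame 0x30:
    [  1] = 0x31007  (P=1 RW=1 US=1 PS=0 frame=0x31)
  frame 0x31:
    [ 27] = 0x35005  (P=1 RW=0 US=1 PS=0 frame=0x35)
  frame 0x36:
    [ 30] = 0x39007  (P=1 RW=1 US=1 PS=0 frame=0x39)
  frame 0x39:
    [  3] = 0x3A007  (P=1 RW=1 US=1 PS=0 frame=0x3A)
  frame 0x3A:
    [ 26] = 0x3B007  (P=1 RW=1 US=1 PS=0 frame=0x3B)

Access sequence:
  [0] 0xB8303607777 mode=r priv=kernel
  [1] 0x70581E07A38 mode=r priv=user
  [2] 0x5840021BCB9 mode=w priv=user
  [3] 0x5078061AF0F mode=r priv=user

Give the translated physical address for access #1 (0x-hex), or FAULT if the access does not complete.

Trace:
#0 VA=0xB8303607777 (r,kernel):
  L0 @0x1E[23] → 0x20007  P=1,RW=1,US=1,PS=0
  L1 @0x20[12] → 0x23007  P=1,RW=1,US=1,PS=0
  L2 @0x23[27] → 0x24007  P=1,RW=1,US=1,PS=0
  L3 @0x24[7] → 0x25007  P=1,RW=1,US=1,PS=0
  → PA=0x25777  (4 entries read)
#1 VA=0x70581E07A38 (r,user):
  L0 @0x1E[14] → 0x26007  P=1,RW=1,US=1,PS=0
  L1 @0x26[22] → 0x28007  P=1,RW=1,US=1,PS=0
  L2 @0x28[15] → 0x29007  P=1,RW=1,US=1,PS=0
  L3 @0x29[7] → 0x2C003  P=1,RW=1,US=0,PS=0
  ⇒ fault: PROTECTION_VIOLATION  — 4 lookups
#2 VA=0x5840021BCB9 (w,user):
  L0 @0x1E[11] → 0x2D007  P=1,RW=1,US=1,PS=0
  L1 @0x2D[16] → 0x30007  P=1,RW=1,US=1,PS=0
  L2 @0x30[1] → 0x31007  P=1,RW=1,US=1,PS=0
  L3 @0x31[27] → 0x35005  P=1,RW=0,US=1,PS=0
  ⇒ fault: PROTECTION_VIOLATION  — 4 lookups
#3 VA=0x5078061AF0F (r,user):
  L0 @0x1E[10] → 0x36007  P=1,RW=1,US=1,PS=0
  L1 @0x36[30] → 0x39007  P=1,RW=1,US=1,PS=0
  L2 @0x39[3] → 0x3A007  P=1,RW=1,US=1,PS=0
  L3 @0x3A[26] → 0x3B007  P=1,RW=1,US=1,PS=0
  → PA=0x3BF0F  (4 entries read)

Access #1 PA: FAULT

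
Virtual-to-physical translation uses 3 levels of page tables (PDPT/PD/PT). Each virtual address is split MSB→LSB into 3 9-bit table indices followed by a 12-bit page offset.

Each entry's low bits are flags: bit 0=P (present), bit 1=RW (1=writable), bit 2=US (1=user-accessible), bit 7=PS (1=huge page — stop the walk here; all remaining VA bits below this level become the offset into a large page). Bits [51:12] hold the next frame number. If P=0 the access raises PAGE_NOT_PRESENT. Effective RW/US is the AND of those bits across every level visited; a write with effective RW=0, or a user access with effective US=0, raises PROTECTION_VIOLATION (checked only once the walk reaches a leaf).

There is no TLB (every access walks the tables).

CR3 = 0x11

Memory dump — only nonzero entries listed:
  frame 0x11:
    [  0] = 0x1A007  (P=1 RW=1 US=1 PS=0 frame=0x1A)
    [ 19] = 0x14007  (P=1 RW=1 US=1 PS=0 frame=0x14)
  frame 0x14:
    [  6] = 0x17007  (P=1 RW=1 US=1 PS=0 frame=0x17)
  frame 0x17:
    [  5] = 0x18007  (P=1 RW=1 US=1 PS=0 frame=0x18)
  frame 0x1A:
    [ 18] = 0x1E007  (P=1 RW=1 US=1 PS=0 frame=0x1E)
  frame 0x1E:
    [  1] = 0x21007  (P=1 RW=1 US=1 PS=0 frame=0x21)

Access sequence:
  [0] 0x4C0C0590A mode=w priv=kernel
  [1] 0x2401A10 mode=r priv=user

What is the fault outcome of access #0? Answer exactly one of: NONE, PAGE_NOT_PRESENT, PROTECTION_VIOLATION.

Per-access translation:
#0 VA=0x4C0C0590A (w,kernel):
  L0 @0x11[19] → 0x14007  P=1,RW=1,US=1,PS=0
  L1 @0x14[6] → 0x17007  P=1,RW=1,US=1,PS=0
  L2 @0x17[5] → 0x18007  P=1,RW=1,US=1,PS=0
  → PA=0x1890A  (3 entries read)
#1 VA=0x2401A10 (r,user):
  L0 @0x11[0] → 0x1A007  P=1,RW=1,US=1,PS=0
  L1 @0x1A[18] → 0x1E007  P=1,RW=1,US=1,PS=0
  L2 @0x1E[1] → 0x21007  P=1,RW=1,US=1,PS=0
  → PA=0x21A10  (3 entries read)

Access #0 fault: NONE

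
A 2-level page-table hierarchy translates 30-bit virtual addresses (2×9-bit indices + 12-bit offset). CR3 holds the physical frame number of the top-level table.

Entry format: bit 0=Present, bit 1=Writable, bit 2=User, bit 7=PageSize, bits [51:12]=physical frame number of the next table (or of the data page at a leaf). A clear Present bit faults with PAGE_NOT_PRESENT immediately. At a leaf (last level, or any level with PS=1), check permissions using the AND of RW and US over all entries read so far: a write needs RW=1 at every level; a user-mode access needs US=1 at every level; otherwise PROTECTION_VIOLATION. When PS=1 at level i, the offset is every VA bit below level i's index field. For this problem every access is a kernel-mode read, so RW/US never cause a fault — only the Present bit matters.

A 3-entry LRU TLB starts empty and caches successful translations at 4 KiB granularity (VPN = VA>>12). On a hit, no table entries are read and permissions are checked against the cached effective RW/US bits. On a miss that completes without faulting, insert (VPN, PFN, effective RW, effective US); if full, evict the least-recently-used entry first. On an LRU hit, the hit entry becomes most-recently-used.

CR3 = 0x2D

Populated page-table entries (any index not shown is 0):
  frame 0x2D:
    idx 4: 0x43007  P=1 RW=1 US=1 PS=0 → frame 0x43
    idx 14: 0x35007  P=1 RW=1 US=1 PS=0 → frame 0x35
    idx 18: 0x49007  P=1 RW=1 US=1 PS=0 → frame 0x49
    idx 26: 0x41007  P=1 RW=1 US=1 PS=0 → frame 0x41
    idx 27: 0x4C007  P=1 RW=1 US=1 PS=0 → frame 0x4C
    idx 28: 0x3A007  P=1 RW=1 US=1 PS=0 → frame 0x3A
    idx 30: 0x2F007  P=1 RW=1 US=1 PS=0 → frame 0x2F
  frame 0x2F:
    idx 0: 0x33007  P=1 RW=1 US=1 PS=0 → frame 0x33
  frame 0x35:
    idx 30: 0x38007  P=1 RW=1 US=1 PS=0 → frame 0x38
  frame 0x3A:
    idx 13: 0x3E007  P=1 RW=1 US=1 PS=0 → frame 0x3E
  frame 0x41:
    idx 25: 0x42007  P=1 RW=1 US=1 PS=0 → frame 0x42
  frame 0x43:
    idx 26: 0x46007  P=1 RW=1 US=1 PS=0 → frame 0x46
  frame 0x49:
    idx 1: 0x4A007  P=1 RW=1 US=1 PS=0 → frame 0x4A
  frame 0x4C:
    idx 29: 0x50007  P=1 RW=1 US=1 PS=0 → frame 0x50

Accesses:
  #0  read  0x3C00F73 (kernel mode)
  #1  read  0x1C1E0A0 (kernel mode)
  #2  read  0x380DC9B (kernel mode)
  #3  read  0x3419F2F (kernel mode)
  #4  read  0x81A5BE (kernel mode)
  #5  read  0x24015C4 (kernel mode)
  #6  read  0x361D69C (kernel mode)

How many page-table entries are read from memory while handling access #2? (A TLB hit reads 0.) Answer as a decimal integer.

Trace:
#0 VA=0x3C00F73 (r,kernel):
  [0] read 0x2D idx=30: raw=0x2F007 flags P=1 W=1 U=1 S=0
  [1] read 0x2F idx=0: raw=0x33007 flags P=1 W=1 U=1 S=0
  ⇒ phys 0x33F73  [2 reads]
#1 VA=0x1C1E0A0 (r,kernel):
  [0] read 0x2D idx=14: raw=0x35007 flags P=1 W=1 U=1 S=0
  [1] read 0x35 idx=30: raw=0x38007 flags P=1 W=1 U=1 S=0
  ⇒ phys 0x380A0  [2 reads]
#2 VA=0x380DC9B (r,kernel):
  [0] read 0x2D idx=28: raw=0x3A007 flags P=1 W=1 U=1 S=0
  [1] read 0x3A idx=13: raw=0x3E007 flags P=1 W=1 U=1 S=0
  ⇒ phys 0x3EC9B  [2 reads]
#3 VA=0x3419F2F (r,kernel):
  [0] read 0x2D idx=26: raw=0x41007 flags P=1 W=1 U=1 S=0
  [1] read 0x41 idx=25: raw=0x42007 flags P=1 W=1 U=1 S=0
  ⇒ phys 0x42F2F  [2 reads]
#4 VA=0x81A5BE (r,kernel):
  [0] read 0x2D idx=4: raw=0x43007 flags P=1 W=1 U=1 S=0
  [1] read 0x43 idx=26: raw=0x46007 flags P=1 W=1 U=1 S=0
  ⇒ phys 0x465BE  [2 reads]
#5 VA=0x24015C4 (r,kernel):
  [0] read 0x2D idx=18: raw=0x49007 flags P=1 W=1 U=1 S=0
  [1] read 0x49 idx=1: raw=0x4A007 flags P=1 W=1 U=1 S=0
  ⇒ phys 0x4A5C4  [2 reads]
#6 VA=0x361D69C (r,kernel):
  [0] read 0x2D idx=27: raw=0x4C007 flags P=1 W=1 U=1 S=0
  [1] read 0x4C idx=29: raw=0x50007 flags P=1 W=1 U=1 S=0
  ⇒ phys 0x5069C  [2 reads]

Entries read for #2: 2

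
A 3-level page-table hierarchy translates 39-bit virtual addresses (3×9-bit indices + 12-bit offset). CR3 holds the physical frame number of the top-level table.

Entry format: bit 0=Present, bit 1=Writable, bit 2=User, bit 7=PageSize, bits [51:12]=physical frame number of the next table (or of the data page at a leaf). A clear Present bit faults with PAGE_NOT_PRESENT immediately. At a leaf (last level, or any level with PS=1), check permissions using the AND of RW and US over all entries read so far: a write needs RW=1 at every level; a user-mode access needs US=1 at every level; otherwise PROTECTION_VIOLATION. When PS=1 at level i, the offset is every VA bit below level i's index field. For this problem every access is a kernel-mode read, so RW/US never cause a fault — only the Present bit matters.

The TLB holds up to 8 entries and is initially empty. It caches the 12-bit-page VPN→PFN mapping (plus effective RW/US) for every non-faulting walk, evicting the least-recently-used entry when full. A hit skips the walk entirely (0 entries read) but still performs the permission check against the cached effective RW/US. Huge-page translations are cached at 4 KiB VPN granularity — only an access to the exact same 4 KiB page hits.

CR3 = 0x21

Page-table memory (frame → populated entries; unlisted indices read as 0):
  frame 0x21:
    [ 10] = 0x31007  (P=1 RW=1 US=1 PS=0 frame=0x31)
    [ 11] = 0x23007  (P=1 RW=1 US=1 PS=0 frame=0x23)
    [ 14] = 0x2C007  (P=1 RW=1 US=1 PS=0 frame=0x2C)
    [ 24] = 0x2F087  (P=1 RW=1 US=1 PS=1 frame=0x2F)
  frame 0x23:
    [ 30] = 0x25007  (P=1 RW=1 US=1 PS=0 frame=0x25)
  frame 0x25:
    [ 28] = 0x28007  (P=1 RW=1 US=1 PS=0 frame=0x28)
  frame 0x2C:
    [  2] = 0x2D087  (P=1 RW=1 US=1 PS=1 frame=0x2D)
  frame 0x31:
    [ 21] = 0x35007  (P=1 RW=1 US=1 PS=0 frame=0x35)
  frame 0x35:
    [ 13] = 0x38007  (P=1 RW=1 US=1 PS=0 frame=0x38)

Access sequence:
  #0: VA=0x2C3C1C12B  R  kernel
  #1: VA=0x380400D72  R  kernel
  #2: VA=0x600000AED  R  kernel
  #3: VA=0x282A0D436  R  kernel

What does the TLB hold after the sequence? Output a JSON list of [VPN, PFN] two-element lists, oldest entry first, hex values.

Walk each access:
#0 VA=0x2C3C1C12B (r,kernel):
  lvl0: tbl 0x21, slot 11 ⇒ 0x23007 (P1/RW1/US1/PS0)
  lvl1: tbl 0x23, slot 30 ⇒ 0x25007 (P1/RW1/US1/PS0)
  lvl2: tbl 0x25, slot 28 ⇒ 0x28007 (P1/RW1/US1/PS0)
  ✓ 0x2812B  — 3 lookups
#1 VA=0x380400D72 (r,kernel):
  lvl0: tbl 0x21, slot 14 ⇒ 0x2C007 (P1/RW1/US1/PS0)
  lvl1: tbl 0x2C, slot 2 ⇒ 0x2D087 (P1/RW1/US1/PS1)
  ✓ 0x2DD72 (huge @L1)  — 2 lookups
#2 VA=0x600000AED (r,kernel):
  lvl0: tbl 0x21, slot 24 ⇒ 0x2F087 (P1/RW1/US1/PS1)
  ✓ 0x2FAED (huge @L0)  — 1 lookups
#3 VA=0x282A0D436 (r,kernel):
  lvl0: tbl 0x21, slot 10 ⇒ 0x31007 (P1/RW1/US1/PS0)
  lvl1: tbl 0x31, slot 21 ⇒ 0x35007 (P1/RW1/US1/PS0)
  lvl2: tbl 0x35, slot 13 ⇒ 0x38007 (P1/RW1/US1/PS0)
  ✓ 0x38436  — 3 lookups

TLB: [["0x2C3C1C", "0x28"], ["0x380400", "0x2D"], ["0x600000", "0x2F"], ["0x282A0D", "0x38"]]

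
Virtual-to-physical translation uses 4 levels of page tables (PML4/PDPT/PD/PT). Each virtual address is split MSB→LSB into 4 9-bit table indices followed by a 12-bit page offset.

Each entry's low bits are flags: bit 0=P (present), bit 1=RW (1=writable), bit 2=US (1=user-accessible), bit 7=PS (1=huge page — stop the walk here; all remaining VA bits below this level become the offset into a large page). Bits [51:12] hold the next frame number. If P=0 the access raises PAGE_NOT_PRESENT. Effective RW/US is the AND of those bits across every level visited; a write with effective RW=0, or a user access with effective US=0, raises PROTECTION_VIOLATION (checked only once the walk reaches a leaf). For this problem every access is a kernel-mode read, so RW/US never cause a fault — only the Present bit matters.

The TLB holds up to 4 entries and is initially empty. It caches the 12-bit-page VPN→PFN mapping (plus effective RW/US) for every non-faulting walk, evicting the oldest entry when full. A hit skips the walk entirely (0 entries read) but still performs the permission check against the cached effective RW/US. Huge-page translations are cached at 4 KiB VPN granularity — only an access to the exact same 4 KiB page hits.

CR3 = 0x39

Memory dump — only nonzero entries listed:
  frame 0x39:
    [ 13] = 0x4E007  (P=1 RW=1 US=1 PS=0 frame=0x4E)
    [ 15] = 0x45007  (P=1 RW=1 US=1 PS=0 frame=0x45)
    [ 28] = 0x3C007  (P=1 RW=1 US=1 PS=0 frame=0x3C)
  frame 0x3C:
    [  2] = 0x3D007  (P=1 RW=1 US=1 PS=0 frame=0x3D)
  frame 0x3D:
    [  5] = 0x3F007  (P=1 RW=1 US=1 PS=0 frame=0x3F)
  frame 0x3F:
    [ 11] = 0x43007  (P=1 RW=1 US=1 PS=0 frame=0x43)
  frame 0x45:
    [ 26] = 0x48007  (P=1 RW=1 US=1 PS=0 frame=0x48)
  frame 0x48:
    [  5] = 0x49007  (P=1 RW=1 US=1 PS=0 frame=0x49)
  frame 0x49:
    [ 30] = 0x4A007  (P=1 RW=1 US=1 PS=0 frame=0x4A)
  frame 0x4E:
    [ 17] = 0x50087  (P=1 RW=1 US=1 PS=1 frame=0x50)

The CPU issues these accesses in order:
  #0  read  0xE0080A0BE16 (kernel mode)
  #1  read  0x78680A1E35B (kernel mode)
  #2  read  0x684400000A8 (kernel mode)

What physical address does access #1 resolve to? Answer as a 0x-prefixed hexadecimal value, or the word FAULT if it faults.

Trace:
#0 VA=0xE0080A0BE16 (r,kernel):
  lvl0: tbl 0x39, slot 28 ⇒ 0x3C007 (P1/RW1/US1/PS0)
  lvl1: tbl 0x3C, slot 2 ⇒ 0x3D007 (P1/RW1/US1/PS0)
  lvl2: tbl 0x3D, slot 5 ⇒ 0x3F007 (P1/RW1/US1/PS0)
  lvl3: tbl 0x3F, slot 11 ⇒ 0x43007 (P1/RW1/US1/PS0)
  → PA=0x43E16  (4 entries read)
#1 VA=0x78680A1E35B (r,kernel):
  lvl0: tbl 0x39, slot 15 ⇒ 0x45007 (P1/RW1/US1/PS0)
  lvl1: tbl 0x45, slot 26 ⇒ 0x48007 (P1/RW1/US1/PS0)
  lvl2: tbl 0x48, slot 5 ⇒ 0x49007 (P1/RW1/US1/PS0)
  lvl3: tbl 0x49, slot 30 ⇒ 0x4A007 (P1/RW1/US1/PS0)
  → PA=0x4A35B  (4 entries read)
#2 VA=0x684400000A8 (r,kernel):
  lvl0: tbl 0x39, slot 13 ⇒ 0x4E007 (P1/RW1/US1/PS0)
  lvl1: tbl 0x4E, slot 17 ⇒ 0x50087 (P1/RW1/US1/PS1)
  → PA=0x500A8 (huge @L1)  (2 entries read)

Access #1 PA: 0x4A35B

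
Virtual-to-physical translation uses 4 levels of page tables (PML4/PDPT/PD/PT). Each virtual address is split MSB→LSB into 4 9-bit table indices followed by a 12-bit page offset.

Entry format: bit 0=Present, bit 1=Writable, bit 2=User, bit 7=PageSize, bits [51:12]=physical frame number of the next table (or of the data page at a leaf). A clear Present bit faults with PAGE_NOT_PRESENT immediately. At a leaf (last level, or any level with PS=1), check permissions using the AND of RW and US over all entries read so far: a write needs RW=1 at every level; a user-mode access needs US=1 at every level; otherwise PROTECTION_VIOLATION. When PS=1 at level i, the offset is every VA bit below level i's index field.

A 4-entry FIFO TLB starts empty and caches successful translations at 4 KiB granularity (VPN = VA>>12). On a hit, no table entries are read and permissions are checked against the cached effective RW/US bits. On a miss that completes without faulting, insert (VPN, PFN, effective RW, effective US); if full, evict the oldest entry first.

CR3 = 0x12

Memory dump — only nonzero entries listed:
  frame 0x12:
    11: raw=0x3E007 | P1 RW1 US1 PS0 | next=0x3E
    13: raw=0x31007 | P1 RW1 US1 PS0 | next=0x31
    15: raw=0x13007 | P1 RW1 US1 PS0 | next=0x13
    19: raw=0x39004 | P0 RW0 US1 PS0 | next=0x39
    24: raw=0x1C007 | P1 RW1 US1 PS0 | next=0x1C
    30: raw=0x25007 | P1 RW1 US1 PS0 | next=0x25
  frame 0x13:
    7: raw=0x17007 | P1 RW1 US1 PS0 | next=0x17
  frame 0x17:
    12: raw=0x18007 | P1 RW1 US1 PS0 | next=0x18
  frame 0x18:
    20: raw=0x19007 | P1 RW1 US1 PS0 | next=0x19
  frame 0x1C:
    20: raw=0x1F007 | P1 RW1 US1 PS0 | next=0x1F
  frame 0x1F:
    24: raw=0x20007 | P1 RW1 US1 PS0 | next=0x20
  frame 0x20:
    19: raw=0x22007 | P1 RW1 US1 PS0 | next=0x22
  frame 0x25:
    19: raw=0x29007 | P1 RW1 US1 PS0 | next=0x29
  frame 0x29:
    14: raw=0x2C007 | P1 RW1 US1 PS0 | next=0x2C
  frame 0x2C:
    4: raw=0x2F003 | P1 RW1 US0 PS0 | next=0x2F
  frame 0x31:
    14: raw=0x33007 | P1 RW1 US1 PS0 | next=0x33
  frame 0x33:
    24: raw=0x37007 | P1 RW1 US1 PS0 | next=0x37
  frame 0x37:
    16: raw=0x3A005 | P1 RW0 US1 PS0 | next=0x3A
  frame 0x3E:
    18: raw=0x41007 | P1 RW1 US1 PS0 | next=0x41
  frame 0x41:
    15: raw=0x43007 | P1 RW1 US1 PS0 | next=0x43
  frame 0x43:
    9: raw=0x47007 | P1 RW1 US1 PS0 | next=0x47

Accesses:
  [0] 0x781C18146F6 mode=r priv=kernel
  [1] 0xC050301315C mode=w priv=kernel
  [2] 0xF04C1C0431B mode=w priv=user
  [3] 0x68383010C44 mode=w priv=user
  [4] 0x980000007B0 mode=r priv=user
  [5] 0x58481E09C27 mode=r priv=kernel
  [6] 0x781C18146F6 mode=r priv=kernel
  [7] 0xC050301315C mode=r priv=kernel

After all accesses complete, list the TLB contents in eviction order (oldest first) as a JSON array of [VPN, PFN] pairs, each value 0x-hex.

Trace:
#0 VA=0x781C18146F6 (r,kernel):
  L0: frame=0x12 idx=15 entry=0x13007 [P=1 RW=1 US=1 PS=0]
  L1: frame=0x13 idx=7 entry=0x17007 [P=1 RW=1 US=1 PS=0]
  L2: frame=0x17 idx=12 entry=0x18007 [P=1 RW=1 US=1 PS=0]
  L3: frame=0x18 idx=20 entry=0x19007 [P=1 RW=1 US=1 PS=0]
  ✓ 0x196F6  — 4 lookups
#1 VA=0xC050301315C (w,kernel):
  L0: frame=0x12 idx=24 entry=0x1C007 [P=1 RW=1 US=1 PS=0]
  L1: frame=0x1C idx=20 entry=0x1F007 [P=1 RW=1 US=1 PS=0]
  L2: frame=0x1F idx=24 entry=0x20007 [P=1 RW=1 US=1 PS=0]
  L3: frame=0x20 idx=19 entry=0x22007 [P=1 RW=1 US=1 PS=0]
  ✓ 0x2215C  — 4 lookups
#2 VA=0xF04C1C0431B (w,user):
  L0: frame=0x12 idx=30 entry=0x25007 [P=1 RW=1 US=1 PS=0]
  L1: frame=0x25 idx=19 entry=0x29007 [P=1 RW=1 US=1 PS=0]
  L2: frame=0x29 idx=14 entry=0x2C007 [P=1 RW=1 US=1 PS=0]
  L3: frame=0x2C idx=4 entry=0x2F003 [P=1 RW=1 US=0 PS=0]
  → PROTECTION_VIOLATION  (4 entries read)
#3 VA=0x68383010C44 (w,user):
  L0: frame=0x12 idx=13 entry=0x31007 [P=1 RW=1 US=1 PS=0]
  L1: frame=0x31 idx=14 entry=0x33007 [P=1 RW=1 US=1 PS=0]
  L2: frame=0x33 idx=24 entry=0x37007 [P=1 RW=1 US=1 PS=0]
  L3: frame=0x37 idx=16 entry=0x3A005 [P=1 RW=0 US=1 PS=0]
  → PROTECTION_VIOLATION  (4 entries read)
#4 VA=0x980000007B0 (r,user):
  L0: frame=0x12 idx=19 entry=0x39004 [P=0 RW=0 US=1 PS=0]
  → PAGE_NOT_PRESENT  (1 entries read)
#5 VA=0x58481E09C27 (r,kernel):
  L0: frame=0x12 idx=11 entry=0x3E007 [P=1 RW=1 US=1 PS=0]
  L1: frame=0x3E idx=18 entry=0x41007 [P=1 RW=1 US=1 PS=0]
  L2: frame=0x41 idx=15 entry=0x43007 [P=1 RW=1 US=1 PS=0]
  L3: frame=0x43 idx=9 entry=0x47007 [P=1 RW=1 US=1 PS=0]
  ✓ 0x47C27  — 4 lookups
#6 VA=0x781C18146F6 (r,kernel):
  TLB hit vpn=0x781C1814 → PA=0x196F6
#7 VA=0xC050301315C (r,kernel):
  TLB hit vpn=0xC0503013 → PA=0x2215C

TLB: [["0x781C1814", "0x19"], ["0xC0503013", "0x22"], ["0x58481E09", "0x47"]]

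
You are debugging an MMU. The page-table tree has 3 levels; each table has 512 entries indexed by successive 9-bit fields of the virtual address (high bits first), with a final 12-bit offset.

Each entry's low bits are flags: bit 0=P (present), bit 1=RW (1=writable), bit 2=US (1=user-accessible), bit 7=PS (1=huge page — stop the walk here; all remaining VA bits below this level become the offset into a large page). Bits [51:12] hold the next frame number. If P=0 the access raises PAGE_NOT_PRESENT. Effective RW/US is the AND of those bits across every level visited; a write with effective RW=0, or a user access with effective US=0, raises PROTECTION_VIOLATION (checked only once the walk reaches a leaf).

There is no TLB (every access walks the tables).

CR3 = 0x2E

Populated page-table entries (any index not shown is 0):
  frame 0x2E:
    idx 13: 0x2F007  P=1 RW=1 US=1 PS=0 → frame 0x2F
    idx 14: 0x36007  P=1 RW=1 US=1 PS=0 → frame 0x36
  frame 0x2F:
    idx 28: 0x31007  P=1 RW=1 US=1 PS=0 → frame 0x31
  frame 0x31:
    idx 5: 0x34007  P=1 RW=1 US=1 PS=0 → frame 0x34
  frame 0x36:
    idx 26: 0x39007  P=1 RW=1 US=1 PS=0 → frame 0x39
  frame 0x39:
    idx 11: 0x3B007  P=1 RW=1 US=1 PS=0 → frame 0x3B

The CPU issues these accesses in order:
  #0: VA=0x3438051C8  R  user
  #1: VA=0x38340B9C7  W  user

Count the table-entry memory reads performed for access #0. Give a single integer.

Per-access translation:
#0 VA=0x3438051C8 (r,user):
  L0 @0x2E[13] → 0x2F007  P=1,RW=1,US=1,PS=0
  L1 @0x2F[28] → 0x31007  P=1,RW=1,US=1,PS=0
  L2 @0x31[5] → 0x34007  P=1,RW=1,US=1,PS=0
  → PA=0x341C8  (3 entries read)
#1 VA=0x38340B9C7 (w,user):
  L0 @0x2E[14] → 0x36007  P=1,RW=1,US=1,PS=0
  L1 @0x36[26] → 0x39007  P=1,RW=1,US=1,PS=0
  L2 @0x39[11] → 0x3B007  P=1,RW=1,US=1,PS=0
  → PA=0x3B9C7  (3 entries read)

Entries read for #0: 3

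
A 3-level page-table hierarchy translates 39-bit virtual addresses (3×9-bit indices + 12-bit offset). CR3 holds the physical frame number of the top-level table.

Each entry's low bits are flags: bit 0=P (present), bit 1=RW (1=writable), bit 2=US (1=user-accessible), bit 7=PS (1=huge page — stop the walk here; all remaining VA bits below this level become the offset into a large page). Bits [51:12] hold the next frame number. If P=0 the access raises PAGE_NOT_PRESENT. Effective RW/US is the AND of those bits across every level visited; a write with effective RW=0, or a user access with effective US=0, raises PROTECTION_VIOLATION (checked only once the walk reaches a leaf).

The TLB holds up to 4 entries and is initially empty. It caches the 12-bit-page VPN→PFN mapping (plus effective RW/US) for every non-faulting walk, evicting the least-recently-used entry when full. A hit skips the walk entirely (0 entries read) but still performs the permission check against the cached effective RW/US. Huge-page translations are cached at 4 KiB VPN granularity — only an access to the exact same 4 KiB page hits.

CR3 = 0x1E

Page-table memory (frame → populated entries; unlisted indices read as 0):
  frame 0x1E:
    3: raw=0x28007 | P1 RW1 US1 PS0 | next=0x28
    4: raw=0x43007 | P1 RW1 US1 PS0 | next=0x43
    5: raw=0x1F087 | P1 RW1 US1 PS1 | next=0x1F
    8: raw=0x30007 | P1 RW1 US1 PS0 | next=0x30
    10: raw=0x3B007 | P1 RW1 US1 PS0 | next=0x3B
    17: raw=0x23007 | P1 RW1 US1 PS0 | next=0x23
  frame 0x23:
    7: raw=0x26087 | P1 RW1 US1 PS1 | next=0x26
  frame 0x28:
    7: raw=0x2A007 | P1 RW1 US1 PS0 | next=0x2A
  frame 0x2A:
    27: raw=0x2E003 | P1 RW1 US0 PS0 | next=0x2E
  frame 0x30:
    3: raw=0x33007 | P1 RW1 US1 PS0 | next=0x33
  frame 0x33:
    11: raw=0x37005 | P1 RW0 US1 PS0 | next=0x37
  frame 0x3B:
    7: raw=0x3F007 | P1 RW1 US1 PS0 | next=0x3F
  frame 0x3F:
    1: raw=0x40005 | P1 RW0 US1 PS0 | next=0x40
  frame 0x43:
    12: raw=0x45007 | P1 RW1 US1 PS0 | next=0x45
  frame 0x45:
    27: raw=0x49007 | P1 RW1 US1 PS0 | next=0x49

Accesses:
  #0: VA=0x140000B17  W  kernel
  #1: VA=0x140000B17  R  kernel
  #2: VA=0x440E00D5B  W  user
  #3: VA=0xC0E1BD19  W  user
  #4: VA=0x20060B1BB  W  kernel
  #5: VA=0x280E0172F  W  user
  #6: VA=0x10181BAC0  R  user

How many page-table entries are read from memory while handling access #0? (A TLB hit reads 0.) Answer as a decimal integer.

Trace:
#0 VA=0x140000B17 (w,kernel):
  lvl0: tbl 0x1E, slot 5 ⇒ 0x1F087 (P1/RW1/US1/PS1)
  ⇒ phys 0x1FB17 (huge @L0)  [1 reads]
#1 VA=0x140000B17 (r,kernel):
  TLB hit vpn=0x140000 → PA=0x1FB17
#2 VA=0x440E00D5B (w,user):
  lvl0: tbl 0x1E, slot 17 ⇒ 0x23007 (P1/RW1/US1/PS0)
  lvl1: tbl 0x23, slot 7 ⇒ 0x26087 (P1/RW1/US1/PS1)
  ⇒ phys 0x26D5B (huge @L1)  [2 reads]
#3 VA=0xC0E1BD19 (w,user):
  lvl0: tbl 0x1E, slot 3 ⇒ 0x28007 (P1/RW1/US1/PS0)
  lvl1: tbl 0x28, slot 7 ⇒ 0x2A007 (P1/RW1/US1/PS0)
  lvl2: tbl 0x2A, slot 27 ⇒ 0x2E003 (P1/RW1/US0/PS0)
  → PROTECTION_VIOLATION  (3 entries read)
#4 VA=0x20060B1BB (w,kernel):
  lvl0: tbl 0x1E, slot 8 ⇒ 0x30007 (P1/RW1/US1/PS0)
  lvl1: tbl 0x30, slot 3 ⇒ 0x33007 (P1/RW1/US1/PS0)
  lvl2: tbl 0x33, slot 11 ⇒ 0x37005 (P1/RW0/US1/PS0)
  → PROTECTION_VIOLATION  (3 entries read)
#5 VA=0x280E0172F (w,user):
  lvl0: tbl 0x1E, slot 10 ⇒ 0x3B007 (P1/RW1/US1/PS0)
  lvl1: tbl 0x3B, slot 7 ⇒ 0x3F007 (P1/RW1/US1/PS0)
  lvl2: tbl 0x3F, slot 1 ⇒ 0x40005 (P1/RW0/US1/PS0)
  → PROTECTION_VIOLATION  (3 entries read)
#6 VA=0x10181BAC0 (r,user):
  lvl0: tbl 0x1E, slot 4 ⇒ 0x43007 (P1/RW1/US1/PS0)
  lvl1: tbl 0x43, slot 12 ⇒ 0x45007 (P1/RW1/US1/PS0)
  lvl2: tbl 0x45, slot 27 ⇒ 0x49007 (P1/RW1/US1/PS0)
  ⇒ phys 0x49AC0  [3 reads]

Entries read for #0: 1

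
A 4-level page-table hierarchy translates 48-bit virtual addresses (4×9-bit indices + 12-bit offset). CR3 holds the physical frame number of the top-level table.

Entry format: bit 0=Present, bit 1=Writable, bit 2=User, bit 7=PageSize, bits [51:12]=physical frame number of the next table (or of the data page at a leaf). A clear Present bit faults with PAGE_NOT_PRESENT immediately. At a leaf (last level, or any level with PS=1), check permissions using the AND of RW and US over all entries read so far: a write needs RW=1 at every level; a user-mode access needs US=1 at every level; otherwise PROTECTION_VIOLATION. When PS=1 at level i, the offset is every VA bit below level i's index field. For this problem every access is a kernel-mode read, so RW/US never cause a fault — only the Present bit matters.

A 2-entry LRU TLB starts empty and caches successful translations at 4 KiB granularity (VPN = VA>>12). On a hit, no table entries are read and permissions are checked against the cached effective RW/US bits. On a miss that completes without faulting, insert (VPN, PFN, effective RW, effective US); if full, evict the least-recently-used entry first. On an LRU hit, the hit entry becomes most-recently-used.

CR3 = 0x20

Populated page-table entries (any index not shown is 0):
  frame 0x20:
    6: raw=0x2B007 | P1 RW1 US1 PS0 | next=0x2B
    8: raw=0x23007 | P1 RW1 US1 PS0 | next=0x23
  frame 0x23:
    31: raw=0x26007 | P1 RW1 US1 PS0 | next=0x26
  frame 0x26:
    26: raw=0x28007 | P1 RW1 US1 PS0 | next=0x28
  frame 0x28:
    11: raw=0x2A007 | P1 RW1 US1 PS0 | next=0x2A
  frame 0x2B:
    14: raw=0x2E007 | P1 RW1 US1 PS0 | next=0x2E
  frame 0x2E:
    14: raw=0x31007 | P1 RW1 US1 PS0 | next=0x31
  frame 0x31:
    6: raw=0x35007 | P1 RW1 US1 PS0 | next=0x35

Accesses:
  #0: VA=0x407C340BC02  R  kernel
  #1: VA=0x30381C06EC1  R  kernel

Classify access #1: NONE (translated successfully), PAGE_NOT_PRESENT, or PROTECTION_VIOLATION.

Walk each access:
#0 VA=0x407C340BC02 (r,kernel):
  lvl0: tbl 0x20, slot 8 ⇒ 0x23007 (P1/RW1/US1/PS0)
  lvl1: tbl 0x23, slot 31 ⇒ 0x26007 (P1/RW1/US1/PS0)
  lvl2: tbl 0x26, slot 26 ⇒ 0x28007 (P1/RW1/US1/PS0)
  lvl3: tbl 0x28, slot 11 ⇒ 0x2A007 (P1/RW1/US1/PS0)
  → PA=0x2AC02  (4 entries read)
#1 VA=0x30381C06EC1 (r,kernel):
  lvl0: tbl 0x20, slot 6 ⇒ 0x2B007 (P1/RW1/US1/PS0)
  lvl1: tbl 0x2B, slot 14 ⇒ 0x2E007 (P1/RW1/US1/PS0)
  lvl2: tbl 0x2E, slot 14 ⇒ 0x31007 (P1/RW1/US1/PS0)
  lvl3: tbl 0x31, slot 6 ⇒ 0x35007 (P1/RW1/US1/PS0)
  → PA=0x35EC1  (4 entries read)

Access #1 fault: NONE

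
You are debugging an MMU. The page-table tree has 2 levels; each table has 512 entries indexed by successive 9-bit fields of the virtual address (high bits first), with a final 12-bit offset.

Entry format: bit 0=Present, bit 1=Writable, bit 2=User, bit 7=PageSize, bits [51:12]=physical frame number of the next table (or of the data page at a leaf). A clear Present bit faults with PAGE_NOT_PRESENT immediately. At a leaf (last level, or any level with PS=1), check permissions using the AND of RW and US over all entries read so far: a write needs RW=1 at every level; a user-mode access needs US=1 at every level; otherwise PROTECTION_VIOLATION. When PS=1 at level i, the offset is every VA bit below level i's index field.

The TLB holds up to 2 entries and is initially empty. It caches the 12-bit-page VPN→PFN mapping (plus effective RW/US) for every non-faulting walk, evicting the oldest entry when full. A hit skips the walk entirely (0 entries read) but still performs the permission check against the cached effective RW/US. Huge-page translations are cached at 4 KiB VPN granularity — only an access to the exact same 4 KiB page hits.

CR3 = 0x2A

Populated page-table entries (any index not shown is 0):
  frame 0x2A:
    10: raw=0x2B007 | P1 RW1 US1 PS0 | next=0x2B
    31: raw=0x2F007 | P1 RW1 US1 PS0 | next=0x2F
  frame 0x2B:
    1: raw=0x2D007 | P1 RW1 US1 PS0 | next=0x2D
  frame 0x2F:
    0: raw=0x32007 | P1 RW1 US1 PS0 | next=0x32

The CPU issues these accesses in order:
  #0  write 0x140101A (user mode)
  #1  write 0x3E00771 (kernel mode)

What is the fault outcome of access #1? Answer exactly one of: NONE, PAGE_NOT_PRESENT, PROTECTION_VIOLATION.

Walk each access:
#0 VA=0x140101A (w,user):
  L0 @0x2A[10] → 0x2B007  P=1,RW=1,US=1,PS=0
  L1 @0x2B[1] → 0x2D007  P=1,RW=1,US=1,PS=0
  ✓ 0x2D01A  — 2 lookups
#1 VA=0x3E00771 (w,kernel):
  L0 @0x2A[31] → 0x2F007  P=1,RW=1,US=1,PS=0
  L1 @0x2F[0] → 0x32007  P=1,RW=1,US=1,PS=0
  ✓ 0x32771  — 2 lookups

Access #1 fault: NONE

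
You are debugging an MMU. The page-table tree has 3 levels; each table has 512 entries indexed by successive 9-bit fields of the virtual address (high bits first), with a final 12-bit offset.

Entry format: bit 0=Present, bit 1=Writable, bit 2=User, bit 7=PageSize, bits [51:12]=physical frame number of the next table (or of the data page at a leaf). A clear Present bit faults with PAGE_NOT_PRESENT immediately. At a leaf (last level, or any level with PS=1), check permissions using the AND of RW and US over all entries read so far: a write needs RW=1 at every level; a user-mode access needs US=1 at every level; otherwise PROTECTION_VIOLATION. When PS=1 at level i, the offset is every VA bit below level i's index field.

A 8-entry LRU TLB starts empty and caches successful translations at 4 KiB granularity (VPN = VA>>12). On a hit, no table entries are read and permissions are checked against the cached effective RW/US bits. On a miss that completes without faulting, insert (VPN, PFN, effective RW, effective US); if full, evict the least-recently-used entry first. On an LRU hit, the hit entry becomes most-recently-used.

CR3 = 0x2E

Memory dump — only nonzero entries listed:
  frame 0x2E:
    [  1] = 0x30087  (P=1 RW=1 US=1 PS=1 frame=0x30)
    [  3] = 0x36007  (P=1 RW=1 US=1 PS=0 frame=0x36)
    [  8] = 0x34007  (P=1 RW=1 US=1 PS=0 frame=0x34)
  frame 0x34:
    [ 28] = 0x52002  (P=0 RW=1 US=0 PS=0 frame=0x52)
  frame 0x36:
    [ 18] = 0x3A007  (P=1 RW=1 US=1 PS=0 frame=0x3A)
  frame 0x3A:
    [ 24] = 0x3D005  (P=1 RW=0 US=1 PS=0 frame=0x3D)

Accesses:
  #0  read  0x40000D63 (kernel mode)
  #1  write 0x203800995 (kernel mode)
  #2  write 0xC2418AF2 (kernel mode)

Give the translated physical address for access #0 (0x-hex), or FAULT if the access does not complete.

Trace:
#0 VA=0x40000D63 (r,kernel):
  lvl0: tbl 0x2E, slot 1 ⇒ 0x30087 (P1/RW1/US1/PS1)
  ⇒ phys 0x30D63 (huge @L0)  [1 reads]
#1 VA=0x203800995 (w,kernel):
  lvl0: tbl 0x2E, slot 8 ⇒ 0x34007 (P1/RW1/US1/PS0)
  lvl1: tbl 0x34, slot 28 ⇒ 0x52002 (P0/RW1/US0/PS0)
  ⇒ fault: PAGE_NOT_PRESENT  — 2 lookups
#2 VA=0xC2418AF2 (w,kernel):
  lvl0: tbl 0x2E, slot 3 ⇒ 0x36007 (P1/RW1/US1/PS0)
  lvl1: tbl 0x36, slot 18 ⇒ 0x3A007 (P1/RW1/US1/PS0)
  lvl2: tbl 0x3A, slot 24 ⇒ 0x3D005 (P1/RW0/US1/PS0)
  ⇒ fault: PROTECTION_VIOLATION  — 3 lookups

Access #0 PA: 0x30D63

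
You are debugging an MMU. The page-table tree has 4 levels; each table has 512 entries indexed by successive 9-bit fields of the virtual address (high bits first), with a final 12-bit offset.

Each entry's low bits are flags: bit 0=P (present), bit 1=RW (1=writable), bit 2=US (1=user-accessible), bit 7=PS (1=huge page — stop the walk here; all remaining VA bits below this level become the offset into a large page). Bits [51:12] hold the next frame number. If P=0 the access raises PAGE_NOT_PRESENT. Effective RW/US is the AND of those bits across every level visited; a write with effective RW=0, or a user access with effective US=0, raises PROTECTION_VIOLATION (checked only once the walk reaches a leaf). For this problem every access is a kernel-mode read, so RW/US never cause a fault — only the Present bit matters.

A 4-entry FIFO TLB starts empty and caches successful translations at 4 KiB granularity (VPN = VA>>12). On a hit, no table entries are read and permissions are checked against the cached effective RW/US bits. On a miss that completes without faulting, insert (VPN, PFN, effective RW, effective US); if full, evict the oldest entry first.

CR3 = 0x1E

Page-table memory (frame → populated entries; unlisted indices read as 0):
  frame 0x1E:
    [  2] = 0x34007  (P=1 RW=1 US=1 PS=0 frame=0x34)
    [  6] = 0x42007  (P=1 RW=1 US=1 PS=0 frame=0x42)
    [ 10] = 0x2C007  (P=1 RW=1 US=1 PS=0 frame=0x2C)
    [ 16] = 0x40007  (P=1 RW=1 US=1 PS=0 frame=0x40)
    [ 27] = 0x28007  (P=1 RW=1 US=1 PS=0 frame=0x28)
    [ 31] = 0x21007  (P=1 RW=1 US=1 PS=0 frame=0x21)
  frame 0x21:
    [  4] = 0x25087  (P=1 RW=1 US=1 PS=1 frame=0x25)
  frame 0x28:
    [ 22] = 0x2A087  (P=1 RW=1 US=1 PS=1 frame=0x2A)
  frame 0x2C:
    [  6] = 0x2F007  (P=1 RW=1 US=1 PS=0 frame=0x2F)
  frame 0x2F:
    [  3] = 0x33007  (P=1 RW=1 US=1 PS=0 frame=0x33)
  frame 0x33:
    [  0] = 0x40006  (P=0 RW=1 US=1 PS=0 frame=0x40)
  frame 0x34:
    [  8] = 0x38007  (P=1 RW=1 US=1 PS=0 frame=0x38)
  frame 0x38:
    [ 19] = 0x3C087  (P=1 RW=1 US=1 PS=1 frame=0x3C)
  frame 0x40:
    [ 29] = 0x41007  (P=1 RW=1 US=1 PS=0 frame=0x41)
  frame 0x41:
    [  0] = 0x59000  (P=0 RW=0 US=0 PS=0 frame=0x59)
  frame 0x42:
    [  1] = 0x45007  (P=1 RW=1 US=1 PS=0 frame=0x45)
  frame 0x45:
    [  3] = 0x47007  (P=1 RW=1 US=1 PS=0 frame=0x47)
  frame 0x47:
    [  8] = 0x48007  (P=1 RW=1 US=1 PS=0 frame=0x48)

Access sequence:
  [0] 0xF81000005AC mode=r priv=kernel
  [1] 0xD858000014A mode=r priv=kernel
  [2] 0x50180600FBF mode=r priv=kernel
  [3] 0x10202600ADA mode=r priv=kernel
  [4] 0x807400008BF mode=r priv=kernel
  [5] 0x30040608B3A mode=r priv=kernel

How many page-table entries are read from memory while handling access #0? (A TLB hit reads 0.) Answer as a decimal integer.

Trace:
#0 VA=0xF81000005AC (r,kernel):
  [0] read 0x1E idx=31: raw=0x21007 flags P=1 W=1 U=1 S=0
  [1] read 0x21 idx=4: raw=0x25087 flags P=1 W=1 U=1 S=1
  → PA=0x255AC (huge @L1)  (2 entries read)
#1 VA=0xD858000014A (r,kernel):
  [0] read 0x1E idx=27: raw=0x28007 flags P=1 W=1 U=1 S=0
  [1] read 0x28 idx=22: raw=0x2A087 flags P=1 W=1 U=1 S=1
  → PA=0x2A14A (huge @L1)  (2 entries read)
#2 VA=0x50180600FBF (r,kernel):
  [0] read 0x1E idx=10: raw=0x2C007 flags P=1 W=1 U=1 S=0
  [1] read 0x2C idx=6: raw=0x2F007 flags P=1 W=1 U=1 S=0
  [2] read 0x2F idx=3: raw=0x33007 flags P=1 W=1 U=1 S=0
  [3] read 0x33 idx=0: raw=0x40006 flags P=0 W=1 U=1 S=0
  ⇒ fault: PAGE_NOT_PRESENT  — 4 lookups
#3 VA=0x10202600ADA (r,kernel):
  [0] read 0x1E idx=2: raw=0x34007 flags P=1 W=1 U=1 S=0
  [1] read 0x34 idx=8: raw=0x38007 flags P=1 W=1 U=1 S=0
  [2] read 0x38 idx=19: raw=0x3C087 flags P=1 W=1 U=1 S=1
  → PA=0x3CADA (huge @L2)  (3 entries read)
#4 VA=0x807400008BF (r,kernel):
  [0] read 0x1E idx=16: raw=0x40007 flags P=1 W=1 U=1 S=0
  [1] read 0x40 idx=29: raw=0x41007 flags P=1 W=1 U=1 S=0
  [2] read 0x41 idx=0: raw=0x59000 flags P=0 W=0 U=0 S=0
  ⇒ fault: PAGE_NOT_PRESENT  — 3 lookups
#5 VA=0x30040608B3A (r,kernel):
  [0] read 0x1E idx=6: raw=0x42007 flags P=1 W=1 U=1 S=0
  [1] read 0x42 idx=1: raw=0x45007 flags P=1 W=1 U=1 S=0
  [2] read 0x45 idx=3: raw=0x47007 flags P=1 W=1 U=1 S=0
  [3] read 0x47 idx=8: raw=0x48007 flags P=1 W=1 U=1 S=0
  → PA=0x48B3A  (4 entries read)

Entries read for #0: 2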